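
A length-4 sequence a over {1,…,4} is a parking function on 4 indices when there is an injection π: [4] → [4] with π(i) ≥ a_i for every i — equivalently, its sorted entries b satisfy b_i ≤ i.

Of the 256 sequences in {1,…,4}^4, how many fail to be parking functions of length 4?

#PF = (5−4)·5^(4−1) = 1×125 = 125 (Konheim–Weiss)
Example (3,4,3,4) → sorted (3,3,4,4): b_1=3>1, not a PF.
Total 256; non-PF = 256−125 = 131

131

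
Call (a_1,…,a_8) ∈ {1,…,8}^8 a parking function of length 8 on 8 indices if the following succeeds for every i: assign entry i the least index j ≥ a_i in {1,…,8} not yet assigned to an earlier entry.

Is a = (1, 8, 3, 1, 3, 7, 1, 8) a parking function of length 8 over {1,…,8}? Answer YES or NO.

Order a: b = (1, 1, 1, 3, 3, 7, 8, 8).
  b_1=1 ≤ 1
  b_2=1 ≤ 2
  b_3=1 ≤ 3
  b_4=3 ≤ 4
  b_5=3 ≤ 5
  b_6=7 > 6
  fails at i=6 ⇒ NO

NO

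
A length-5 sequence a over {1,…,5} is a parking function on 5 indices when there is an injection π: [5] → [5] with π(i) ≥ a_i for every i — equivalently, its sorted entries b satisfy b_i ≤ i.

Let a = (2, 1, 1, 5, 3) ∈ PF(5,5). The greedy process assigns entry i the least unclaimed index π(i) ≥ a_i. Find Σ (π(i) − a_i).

3

Σπ(i) = 1+…+5 = 15; Σa = 2+1+1+5+3 = 12; disp = 15−12 = 3.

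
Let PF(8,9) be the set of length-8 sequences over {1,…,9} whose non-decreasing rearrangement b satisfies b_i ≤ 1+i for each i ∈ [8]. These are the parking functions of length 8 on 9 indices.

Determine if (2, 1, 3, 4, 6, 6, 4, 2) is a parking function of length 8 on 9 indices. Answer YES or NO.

Sorted: b = (1, 2, 2, 3, 4, 4, 6, 6).
  b_1=1 ≤ 2
  b_2=2 ≤ 3
  b_3=2 ≤ 4
  b_4=3 ≤ 5
  b_5=4 ≤ 6
  b_6=4 ≤ 7
  b_7=6 ≤ 8
  b_8=6 ≤ 9
All bounds hold ⇒ YES

YES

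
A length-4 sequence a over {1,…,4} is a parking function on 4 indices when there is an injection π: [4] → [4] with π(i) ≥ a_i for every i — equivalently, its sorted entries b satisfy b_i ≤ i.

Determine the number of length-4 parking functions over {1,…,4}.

|PF| = (4−4+1)·(4+1)^(4−1) = 1·125 = 125 (Pollak)
Check (2,2,3,1) → sorted (1,2,2,3): b_i ≤ i ∀i, a PF.

125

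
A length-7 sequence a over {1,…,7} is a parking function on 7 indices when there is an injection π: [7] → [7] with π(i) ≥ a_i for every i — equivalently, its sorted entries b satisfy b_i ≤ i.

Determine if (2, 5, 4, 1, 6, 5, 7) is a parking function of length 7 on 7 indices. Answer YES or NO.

NO

Rearranged: b = (1, 2, 4, 5, 5, 6, 7).
  b_1=1 ≤ 1
  b_2=2 ≤ 2
  b_3=4 > 3
  fails at i=3 ⇒ NO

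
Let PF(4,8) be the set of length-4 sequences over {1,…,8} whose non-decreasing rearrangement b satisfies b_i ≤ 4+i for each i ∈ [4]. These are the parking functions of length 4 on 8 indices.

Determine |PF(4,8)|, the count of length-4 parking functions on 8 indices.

3645

Count = (8−4+1)·(8+1)^(4−1) = 5·729 = 3645 (Pollak)
E.g. (1,8,1,6) → sorted (1,1,6,8): b_i ≤ 4+i ∀i, a PF.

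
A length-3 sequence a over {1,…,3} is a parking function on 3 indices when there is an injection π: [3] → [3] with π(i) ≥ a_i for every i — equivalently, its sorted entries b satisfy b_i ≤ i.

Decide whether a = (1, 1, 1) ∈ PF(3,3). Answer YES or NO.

YES

Order a: b = (1, 1, 1).
  b_1=1 ≤ 1
  b_2=1 ≤ 2
  b_3=1 ≤ 3
All bounds hold ⇒ YES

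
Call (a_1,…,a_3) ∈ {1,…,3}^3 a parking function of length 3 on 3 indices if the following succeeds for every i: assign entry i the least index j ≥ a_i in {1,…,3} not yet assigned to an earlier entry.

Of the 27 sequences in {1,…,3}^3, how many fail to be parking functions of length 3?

11

|PF| = (3−3+1)·(3+1)^(3−1) = 1 · 16 = 16 [KW]
Check (3,2,2) → sorted (2,2,3): b_1=2>1, not a PF.
Total 27; non-PF = 27−16 = 11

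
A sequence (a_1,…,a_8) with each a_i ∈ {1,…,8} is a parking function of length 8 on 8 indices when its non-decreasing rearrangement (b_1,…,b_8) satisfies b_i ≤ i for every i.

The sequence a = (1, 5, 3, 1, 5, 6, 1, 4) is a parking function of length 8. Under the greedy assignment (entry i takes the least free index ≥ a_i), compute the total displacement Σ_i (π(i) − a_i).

10

Σπ = 8·9/2 = 36 (π permutes [8]); Σa = 1+5+3+1+5+6+1+4 = 26; disp = 36−26 = 10.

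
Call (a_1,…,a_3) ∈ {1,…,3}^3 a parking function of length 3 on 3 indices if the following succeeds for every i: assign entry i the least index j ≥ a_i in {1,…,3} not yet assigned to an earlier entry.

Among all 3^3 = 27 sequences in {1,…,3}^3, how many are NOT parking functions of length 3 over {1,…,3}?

11

Count = 1·4^2 = 1×16 = 16 (Konheim–Weiss)
Check (3,1,3) → sorted (1,3,3): b_2=3>2, not a PF.
So 27 − 16 = 11 fail.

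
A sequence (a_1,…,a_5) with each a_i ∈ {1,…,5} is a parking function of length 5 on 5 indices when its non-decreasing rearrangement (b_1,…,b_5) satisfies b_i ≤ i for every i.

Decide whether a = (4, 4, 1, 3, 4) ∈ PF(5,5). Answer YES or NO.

NO

Sorted: b = (1, 3, 4, 4, 4).
  b_1=1 ≤ 1
  b_2=3 > 2
  fails at i=2 ⇒ NO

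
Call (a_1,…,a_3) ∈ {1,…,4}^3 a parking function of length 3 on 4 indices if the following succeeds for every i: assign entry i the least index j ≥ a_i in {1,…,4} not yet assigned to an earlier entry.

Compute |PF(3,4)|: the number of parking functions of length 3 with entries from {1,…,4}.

#PF = (5−3)·5^(3−1) = 2 · 25 = 50
One tuple (1,3,4) → sorted (1,3,4): b_i ≤ 1+i ∀i, a PF.

50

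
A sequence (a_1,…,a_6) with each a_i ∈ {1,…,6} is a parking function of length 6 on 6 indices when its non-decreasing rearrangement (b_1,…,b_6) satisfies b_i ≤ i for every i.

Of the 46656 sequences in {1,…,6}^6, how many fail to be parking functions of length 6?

|PF(6,6)| = (7−6)·7^(6−1) = 1·16807 = 16807 [KW]
E.g. (6,6,6,6,4,1) → sorted (1,4,6,6,6,6): b_2=4>2, not a PF.
Total 46656; non-PF = 46656−16807 = 29849

29849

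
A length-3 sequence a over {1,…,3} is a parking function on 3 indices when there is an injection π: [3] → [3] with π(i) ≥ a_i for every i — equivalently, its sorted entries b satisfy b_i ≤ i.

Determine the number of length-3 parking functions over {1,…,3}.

|PF| = (3+1−3)·(3+1)^{3−1} = 1 · 16 = 16
One tuple (2,1,3) → sorted (1,2,3): b_i ≤ i ∀i, a PF.

16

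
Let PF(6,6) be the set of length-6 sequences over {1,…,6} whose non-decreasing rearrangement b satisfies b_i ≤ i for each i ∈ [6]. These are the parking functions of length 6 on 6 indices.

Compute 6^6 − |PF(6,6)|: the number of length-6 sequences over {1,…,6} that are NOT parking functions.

29849

#PF = (6+1−6)·(6+1)^{6−1} = 1 · 16807 = 16807
Check (5,5,5,6,6,6) → sorted (5,5,5,6,6,6): b_1=5>1, not a PF.
6^6 − 16807 = 46656 − 16807 = 29849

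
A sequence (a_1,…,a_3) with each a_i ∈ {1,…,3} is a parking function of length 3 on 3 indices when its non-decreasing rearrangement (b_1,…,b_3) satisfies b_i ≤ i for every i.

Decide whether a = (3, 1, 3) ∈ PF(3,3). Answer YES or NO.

Sorted: b = (1, 3, 3).
  b_1=1 ≤ 1
  b_2=3 > 2
  fails at i=2 ⇒ NO

NO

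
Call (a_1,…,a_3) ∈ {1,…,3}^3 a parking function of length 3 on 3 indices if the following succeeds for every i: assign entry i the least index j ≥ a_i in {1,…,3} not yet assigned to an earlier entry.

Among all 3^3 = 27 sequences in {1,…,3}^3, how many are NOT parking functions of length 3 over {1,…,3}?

11

|PF| = 1·4^2 = 1·16 = 16
Example (3,1,3) → sorted (1,3,3): b_2=3>2, not a PF.
So 27 − 16 = 11 fail.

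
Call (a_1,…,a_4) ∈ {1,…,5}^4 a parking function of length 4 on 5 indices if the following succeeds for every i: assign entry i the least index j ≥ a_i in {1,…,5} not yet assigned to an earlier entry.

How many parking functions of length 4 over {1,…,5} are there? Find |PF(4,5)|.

#PF = (5−4+1)·(5+1)^(4−1) = 2·216 = 432 [KW]
One tuple (3,4,1,5) → sorted (1,3,4,5): b_i ≤ 1+i ∀i, a PF.

432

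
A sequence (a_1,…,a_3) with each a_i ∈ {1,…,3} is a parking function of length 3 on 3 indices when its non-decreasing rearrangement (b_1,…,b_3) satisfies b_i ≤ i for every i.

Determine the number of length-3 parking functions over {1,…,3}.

|PF(3,3)| = 1·4^2 = 1 · 16 = 16 (Konheim–Weiss)
Check (1,3,1) → sorted (1,1,3): b_i ≤ i ∀i, a PF.

16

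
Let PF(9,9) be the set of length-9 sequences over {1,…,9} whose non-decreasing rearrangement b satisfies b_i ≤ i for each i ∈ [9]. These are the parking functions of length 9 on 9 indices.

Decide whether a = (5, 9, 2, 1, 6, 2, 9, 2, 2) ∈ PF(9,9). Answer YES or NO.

Rearranged: b = (1, 2, 2, 2, 2, 5, 6, 9, 9).
  b_1=1 ≤ 1
  b_2=2 ≤ 2
  b_3=2 ≤ 3
  b_4=2 ≤ 4
  b_5=2 ≤ 5
  b_6=5 ≤ 6
  b_7=6 ≤ 7
  b_8=9 > 8
  fails at i=8 ⇒ NO

NO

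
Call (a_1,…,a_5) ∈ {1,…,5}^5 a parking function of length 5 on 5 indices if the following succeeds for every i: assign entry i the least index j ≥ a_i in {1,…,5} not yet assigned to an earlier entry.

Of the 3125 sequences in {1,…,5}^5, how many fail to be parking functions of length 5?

|PF(5,5)| = (5+1−5)·(5+1)^{5−1} = 1·1296 = 1296 (Konheim–Weiss)
Check (3,4,5,5,5) → sorted (3,4,5,5,5): b_1=3>1, not a PF.
5^5 − 1296 = 3125 − 1296 = 1829

1829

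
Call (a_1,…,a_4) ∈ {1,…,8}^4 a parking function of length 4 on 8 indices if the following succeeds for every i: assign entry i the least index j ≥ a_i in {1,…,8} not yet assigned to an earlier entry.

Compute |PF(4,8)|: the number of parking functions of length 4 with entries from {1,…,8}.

3645

|PF| = 5·9^3 = 5 · 729 = 3645 [KW]
E.g. (6,1,5,5) → sorted (1,5,5,6): b_i ≤ 4+i ∀i, a PF.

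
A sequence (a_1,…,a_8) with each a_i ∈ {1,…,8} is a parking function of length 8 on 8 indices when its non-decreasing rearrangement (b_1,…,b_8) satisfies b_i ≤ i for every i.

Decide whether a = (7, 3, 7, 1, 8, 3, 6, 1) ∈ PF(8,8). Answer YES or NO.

Order a: b = (1, 1, 3, 3, 6, 7, 7, 8).
  b_1=1 ≤ 1
  b_2=1 ≤ 2
  b_3=3 ≤ 3
  b_4=3 ≤ 4
  b_5=6 > 5
  fails at i=5 ⇒ NO

NO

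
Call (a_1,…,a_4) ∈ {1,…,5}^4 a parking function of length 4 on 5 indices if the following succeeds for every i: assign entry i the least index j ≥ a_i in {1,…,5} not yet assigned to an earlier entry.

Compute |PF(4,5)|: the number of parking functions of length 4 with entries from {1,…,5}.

432

|PF| = 2·6^3 = 2·216 = 432 (Konheim–Weiss)
Check (2,5,4,1) → sorted (1,2,4,5): b_i ≤ 1+i ∀i, a PF.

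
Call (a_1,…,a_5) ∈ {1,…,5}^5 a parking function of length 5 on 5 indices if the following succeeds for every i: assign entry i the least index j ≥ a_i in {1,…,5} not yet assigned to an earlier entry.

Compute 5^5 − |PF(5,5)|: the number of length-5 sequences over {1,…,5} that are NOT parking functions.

|PF(5,5)| = (5+1−5)·(5+1)^{5−1} = 1·1296 = 1296
E.g. (4,3,3,5,5) → sorted (3,3,4,5,5): b_1=3>1, not a PF.
So 3125 − 1296 = 1829 fail.

1829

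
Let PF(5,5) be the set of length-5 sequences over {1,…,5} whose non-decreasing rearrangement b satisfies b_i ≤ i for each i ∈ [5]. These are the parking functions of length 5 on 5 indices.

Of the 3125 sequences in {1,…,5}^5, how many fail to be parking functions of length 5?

#PF = 1·6^4 = 1 · 1296 = 1296
Check (4,2,4,3,5) → sorted (2,3,4,4,5): b_1=2>1, not a PF.
5^5 − 1296 = 3125 − 1296 = 1829

1829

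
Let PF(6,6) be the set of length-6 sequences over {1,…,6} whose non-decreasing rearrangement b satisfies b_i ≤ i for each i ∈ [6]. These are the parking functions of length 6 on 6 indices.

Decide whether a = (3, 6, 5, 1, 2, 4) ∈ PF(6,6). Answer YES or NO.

YES

Order a: b = (1, 2, 3, 4, 5, 6).
  b_1=1 ≤ 1
  b_2=2 ≤ 2
  b_3=3 ≤ 3
  b_4=4 ≤ 4
  b_5=5 ≤ 5
  b_6=6 ≤ 6
All bounds hold ⇒ YES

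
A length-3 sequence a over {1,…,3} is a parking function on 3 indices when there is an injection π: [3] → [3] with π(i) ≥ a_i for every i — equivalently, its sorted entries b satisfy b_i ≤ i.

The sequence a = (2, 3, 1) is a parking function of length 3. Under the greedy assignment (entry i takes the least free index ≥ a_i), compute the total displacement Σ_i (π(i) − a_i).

Σπ = 6 ({1..3} each once); Σa = 2+3+1 = 6; disp = 6−6 = 0.

0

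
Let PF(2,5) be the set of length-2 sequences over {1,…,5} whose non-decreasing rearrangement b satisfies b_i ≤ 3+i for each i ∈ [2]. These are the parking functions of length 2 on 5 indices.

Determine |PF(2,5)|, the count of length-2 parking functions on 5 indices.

|PF(2,5)| = 4·6^1 = 4·6 = 24 (Pollak)
One tuple (3,5) → sorted (3,5): b_i ≤ 3+i ∀i, a PF.

24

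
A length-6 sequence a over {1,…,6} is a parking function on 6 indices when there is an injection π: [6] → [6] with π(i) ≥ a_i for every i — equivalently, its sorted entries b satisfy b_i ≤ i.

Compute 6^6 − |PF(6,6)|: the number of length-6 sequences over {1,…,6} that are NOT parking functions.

29849

#PF = (7−6)·7^(6−1) = 1 · 16807 = 16807 [KW]
One tuple (6,5,6,6,6,3) → sorted (3,5,6,6,6,6): b_1=3>1, not a PF.
6^6 − 16807 = 46656 − 16807 = 29849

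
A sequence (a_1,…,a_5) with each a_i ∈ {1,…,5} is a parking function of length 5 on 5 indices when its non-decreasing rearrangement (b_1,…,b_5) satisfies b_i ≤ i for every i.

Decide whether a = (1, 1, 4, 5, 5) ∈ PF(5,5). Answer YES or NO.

NO

Order a: b = (1, 1, 4, 5, 5).
  b_1=1 ≤ 1
  b_2=1 ≤ 2
  b_3=4 > 3
  fails at i=3 ⇒ NO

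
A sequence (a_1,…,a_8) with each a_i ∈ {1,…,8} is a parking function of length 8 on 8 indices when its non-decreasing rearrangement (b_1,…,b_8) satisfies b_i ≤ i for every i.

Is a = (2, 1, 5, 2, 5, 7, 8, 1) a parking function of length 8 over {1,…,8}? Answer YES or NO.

YES

Rearranged: b = (1, 1, 2, 2, 5, 5, 7, 8).
  b_1=1 ≤ 1
  b_2=1 ≤ 2
  b_3=2 ≤ 3
  b_4=2 ≤ 4
  b_5=5 ≤ 5
  b_6=5 ≤ 6
  b_7=7 ≤ 7
  b_8=8 ≤ 8
All bounds hold ⇒ YES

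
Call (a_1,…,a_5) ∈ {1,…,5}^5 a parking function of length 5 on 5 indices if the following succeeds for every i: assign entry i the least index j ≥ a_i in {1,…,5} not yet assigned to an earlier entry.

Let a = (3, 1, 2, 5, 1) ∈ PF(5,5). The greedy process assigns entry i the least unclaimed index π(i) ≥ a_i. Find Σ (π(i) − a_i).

Σπ = 15 ({1..5} each once); Σa = 3+1+2+5+1 = 12; disp = 15−12 = 3.

3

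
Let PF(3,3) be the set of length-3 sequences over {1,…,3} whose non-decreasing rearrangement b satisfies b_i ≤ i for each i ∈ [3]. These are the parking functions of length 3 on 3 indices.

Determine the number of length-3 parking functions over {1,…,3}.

16

#PF = (3+1−3)·(3+1)^{3−1} = 1 · 16 = 16 (Pollak)
E.g. (2,1,3) → sorted (1,2,3): b_i ≤ i ∀i, a PF.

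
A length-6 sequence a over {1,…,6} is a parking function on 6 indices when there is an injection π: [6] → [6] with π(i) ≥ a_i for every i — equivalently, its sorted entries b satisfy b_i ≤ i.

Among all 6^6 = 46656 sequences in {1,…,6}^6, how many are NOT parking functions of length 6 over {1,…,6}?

29849

#PF = (6−6+1)·(6+1)^(6−1) = 1×16807 = 16807
Example (3,6,4,2,4,3) → sorted (2,3,3,4,4,6): b_1=2>1, not a PF.
6^6 − 16807 = 46656 − 16807 = 29849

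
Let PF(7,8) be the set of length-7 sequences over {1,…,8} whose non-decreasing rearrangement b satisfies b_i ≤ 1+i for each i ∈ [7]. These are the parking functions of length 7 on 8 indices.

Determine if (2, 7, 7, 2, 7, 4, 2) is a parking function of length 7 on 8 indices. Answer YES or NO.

NO

Sorted: b = (2, 2, 2, 4, 7, 7, 7).
  b_1=2 ≤ 2
  b_2=2 ≤ 3
  b_3=2 ≤ 4
  b_4=4 ≤ 5
  b_5=7 > 6
  fails at i=5 ⇒ NO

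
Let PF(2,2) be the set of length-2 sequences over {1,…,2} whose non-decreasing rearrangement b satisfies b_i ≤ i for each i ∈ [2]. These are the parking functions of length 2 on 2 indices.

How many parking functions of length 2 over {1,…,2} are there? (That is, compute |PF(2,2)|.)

#PF = 1·3^1 = 1×3 = 3 [KW]
One tuple (1,1) → sorted (1,1): b_i ≤ i ∀i, a PF.

3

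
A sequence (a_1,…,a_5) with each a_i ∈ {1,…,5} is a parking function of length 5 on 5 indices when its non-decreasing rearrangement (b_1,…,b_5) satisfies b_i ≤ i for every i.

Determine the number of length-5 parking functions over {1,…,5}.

1296

Count = (6−5)·6^(5−1) = 1·1296 = 1296
E.g. (1,1,4,1,5) → sorted (1,1,1,4,5): b_i ≤ i ∀i, a PF.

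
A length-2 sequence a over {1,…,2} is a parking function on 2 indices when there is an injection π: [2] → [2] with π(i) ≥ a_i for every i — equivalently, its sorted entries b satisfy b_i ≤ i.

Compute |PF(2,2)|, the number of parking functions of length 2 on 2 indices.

3

|PF| = 1·3^1 = 1×3 = 3 (Pollak)
E.g. (2,1) → sorted (1,2): b_i ≤ i ∀i, a PF.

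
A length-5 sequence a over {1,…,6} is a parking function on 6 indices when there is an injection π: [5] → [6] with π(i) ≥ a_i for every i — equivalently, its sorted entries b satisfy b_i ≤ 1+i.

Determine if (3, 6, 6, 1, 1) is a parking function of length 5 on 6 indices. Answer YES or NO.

Sorted: b = (1, 1, 3, 6, 6).
  b_1=1 ≤ 2
  b_2=1 ≤ 3
  b_3=3 ≤ 4
  b_4=6 > 5
  fails at i=4 ⇒ NO

NO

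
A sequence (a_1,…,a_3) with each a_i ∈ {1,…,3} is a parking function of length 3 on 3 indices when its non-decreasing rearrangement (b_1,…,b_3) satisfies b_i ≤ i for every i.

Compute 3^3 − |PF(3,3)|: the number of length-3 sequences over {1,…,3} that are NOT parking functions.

|PF(3,3)| = (4−3)·4^(3−1) = 1×16 = 16
Example (3,2,2) → sorted (2,2,3): b_1=2>1, not a PF.
Total 27; non-PF = 27−16 = 11

11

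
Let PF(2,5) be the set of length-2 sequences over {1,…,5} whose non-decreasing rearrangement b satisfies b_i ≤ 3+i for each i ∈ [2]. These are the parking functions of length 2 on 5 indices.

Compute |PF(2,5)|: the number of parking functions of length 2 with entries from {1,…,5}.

24

|PF(2,5)| = (5−2+1)·(5+1)^(2−1) = 4 · 6 = 24
Example (1,4) → sorted (1,4): b_i ≤ 3+i ∀i, a PF.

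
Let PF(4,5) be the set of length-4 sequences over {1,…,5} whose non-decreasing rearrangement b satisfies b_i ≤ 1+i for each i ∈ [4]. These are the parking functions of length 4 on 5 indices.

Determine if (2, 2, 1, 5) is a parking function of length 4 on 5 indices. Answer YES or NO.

YES

Sorted: b = (1, 2, 2, 5).
  b_1=1 ≤ 2
  b_2=2 ≤ 3
  b_3=2 ≤ 4
  b_4=5 ≤ 5
All bounds hold ⇒ YES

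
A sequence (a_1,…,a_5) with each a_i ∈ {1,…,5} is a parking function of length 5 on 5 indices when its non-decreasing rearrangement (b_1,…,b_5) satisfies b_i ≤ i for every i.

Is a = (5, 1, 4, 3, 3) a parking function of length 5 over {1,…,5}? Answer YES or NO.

NO

Order a: b = (1, 3, 3, 4, 5).
  b_1=1 ≤ 1
  b_2=3 > 2
  fails at i=2 ⇒ NO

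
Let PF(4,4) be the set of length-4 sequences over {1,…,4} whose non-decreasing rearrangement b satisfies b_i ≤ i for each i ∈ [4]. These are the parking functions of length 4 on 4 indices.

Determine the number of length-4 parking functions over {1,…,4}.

125

Count = (5−4)·5^(4−1) = 1·125 = 125 [KW]
Example (1,4,1,1) → sorted (1,1,1,4): b_i ≤ i ∀i, a PF.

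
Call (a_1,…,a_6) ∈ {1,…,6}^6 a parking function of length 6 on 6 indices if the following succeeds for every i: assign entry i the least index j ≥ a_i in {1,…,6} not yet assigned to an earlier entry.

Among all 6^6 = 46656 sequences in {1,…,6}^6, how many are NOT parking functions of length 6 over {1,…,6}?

Count = 1·7^5 = 1 · 16807 = 16807 [KW]
Check (5,3,5,5,5,6) → sorted (3,5,5,5,5,6): b_1=3>1, not a PF.
So 46656 − 16807 = 29849 fail.

29849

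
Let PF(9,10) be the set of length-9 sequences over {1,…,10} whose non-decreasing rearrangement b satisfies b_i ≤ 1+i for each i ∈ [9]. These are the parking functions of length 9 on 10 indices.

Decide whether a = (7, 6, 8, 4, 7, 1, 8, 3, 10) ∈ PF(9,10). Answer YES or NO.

NO

Rearranged: b = (1, 3, 4, 6, 7, 7, 8, 8, 10).
  b_1=1 ≤ 2
  b_2=3 ≤ 3
  b_3=4 ≤ 4
  b_4=6 > 5
  fails at i=4 ⇒ NO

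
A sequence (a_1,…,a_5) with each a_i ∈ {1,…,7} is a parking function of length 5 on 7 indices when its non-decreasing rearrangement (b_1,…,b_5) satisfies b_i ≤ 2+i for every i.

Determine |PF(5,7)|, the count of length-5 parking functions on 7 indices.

Count = (8−5)·8^(5−1) = 3×4096 = 12288 (Konheim–Weiss)
Check (4,3,1,7,1) → sorted (1,1,3,4,7): b_i ≤ 2+i ∀i, a PF.

12288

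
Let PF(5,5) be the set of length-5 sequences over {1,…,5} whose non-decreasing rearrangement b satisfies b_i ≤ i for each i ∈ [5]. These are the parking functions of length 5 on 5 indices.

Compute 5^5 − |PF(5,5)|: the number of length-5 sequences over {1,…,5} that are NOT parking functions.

|PF| = (5−5+1)·(5+1)^(5−1) = 1 · 1296 = 1296 [KW]
E.g. (5,5,4,5,5) → sorted (4,5,5,5,5): b_1=4>1, not a PF.
5^5 − 1296 = 3125 − 1296 = 1829

1829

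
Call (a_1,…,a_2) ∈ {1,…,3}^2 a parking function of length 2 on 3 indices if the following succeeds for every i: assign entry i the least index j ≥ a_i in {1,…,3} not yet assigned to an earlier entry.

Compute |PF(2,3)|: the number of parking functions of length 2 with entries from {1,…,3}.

|PF| = (4−2)·4^(2−1) = 2 · 4 = 8 [KW]
One tuple (3,2) → sorted (2,3): b_i ≤ 1+i ∀i, a PF.

8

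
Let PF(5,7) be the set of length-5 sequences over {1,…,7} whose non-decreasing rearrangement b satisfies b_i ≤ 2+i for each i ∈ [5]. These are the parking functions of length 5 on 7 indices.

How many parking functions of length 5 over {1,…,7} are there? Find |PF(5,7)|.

12288

|PF| = (7−5+1)·(7+1)^(5−1) = 3×4096 = 12288 [KW]
E.g. (5,2,5,4,4) → sorted (2,4,4,5,5): b_i ≤ 2+i ∀i, a PF.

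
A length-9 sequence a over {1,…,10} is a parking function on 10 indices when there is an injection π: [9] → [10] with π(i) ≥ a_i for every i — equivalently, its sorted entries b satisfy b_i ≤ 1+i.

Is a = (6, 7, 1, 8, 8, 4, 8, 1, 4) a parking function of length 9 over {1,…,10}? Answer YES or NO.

YES

Sorted: b = (1, 1, 4, 4, 6, 7, 8, 8, 8).
  b_1=1 ≤ 2
  b_2=1 ≤ 3
  b_3=4 ≤ 4
  b_4=4 ≤ 5
  b_5=6 ≤ 6
  b_6=7 ≤ 7
  b_7=8 ≤ 8
  b_8=8 ≤ 9
  b_9=8 ≤ 10
All bounds hold ⇒ YES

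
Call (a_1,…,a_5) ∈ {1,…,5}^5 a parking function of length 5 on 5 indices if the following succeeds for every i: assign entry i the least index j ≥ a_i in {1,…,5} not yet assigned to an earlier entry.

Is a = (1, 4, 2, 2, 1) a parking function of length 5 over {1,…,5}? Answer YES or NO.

YES

Order a: b = (1, 1, 2, 2, 4).
  b_1=1 ≤ 1
  b_2=1 ≤ 2
  b_3=2 ≤ 3
  b_4=2 ≤ 4
  b_5=4 ≤ 5
All bounds hold ⇒ YES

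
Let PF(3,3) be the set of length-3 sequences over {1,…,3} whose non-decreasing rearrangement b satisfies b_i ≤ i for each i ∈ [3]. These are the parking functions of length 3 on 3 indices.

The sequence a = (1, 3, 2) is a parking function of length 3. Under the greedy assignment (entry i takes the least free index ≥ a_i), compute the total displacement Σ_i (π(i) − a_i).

Σπ = 3·4/2 = 6 (π permutes [3]); Σa = 1+3+2 = 6; disp = 6−6 = 0.

0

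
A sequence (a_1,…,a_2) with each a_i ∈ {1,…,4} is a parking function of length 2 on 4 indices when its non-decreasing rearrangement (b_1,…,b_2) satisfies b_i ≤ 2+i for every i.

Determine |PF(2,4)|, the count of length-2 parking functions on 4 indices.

|PF| = (5−2)·5^(2−1) = 3×5 = 15 (Pollak)
E.g. (4,2) → sorted (2,4): b_i ≤ 2+i ∀i, a PF.

15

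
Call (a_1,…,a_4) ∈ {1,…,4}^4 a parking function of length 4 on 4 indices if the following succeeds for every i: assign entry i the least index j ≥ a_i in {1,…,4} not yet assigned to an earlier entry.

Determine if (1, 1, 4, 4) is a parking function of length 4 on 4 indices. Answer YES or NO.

NO

Order a: b = (1, 1, 4, 4).
  b_1=1 ≤ 1
  b_2=1 ≤ 2
  b_3=4 > 3
  fails at i=3 ⇒ NO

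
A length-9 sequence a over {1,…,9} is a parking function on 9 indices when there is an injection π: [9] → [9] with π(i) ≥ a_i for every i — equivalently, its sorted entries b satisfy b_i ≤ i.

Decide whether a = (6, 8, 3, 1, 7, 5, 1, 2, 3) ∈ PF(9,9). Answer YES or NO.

Order a: b = (1, 1, 2, 3, 3, 5, 6, 7, 8).
  b_1=1 ≤ 1
  b_2=1 ≤ 2
  b_3=2 ≤ 3
  b_4=3 ≤ 4
  b_5=3 ≤ 5
  b_6=5 ≤ 6
  b_7=6 ≤ 7
  b_8=7 ≤ 8
  b_9=8 ≤ 9
All bounds hold ⇒ YES

YES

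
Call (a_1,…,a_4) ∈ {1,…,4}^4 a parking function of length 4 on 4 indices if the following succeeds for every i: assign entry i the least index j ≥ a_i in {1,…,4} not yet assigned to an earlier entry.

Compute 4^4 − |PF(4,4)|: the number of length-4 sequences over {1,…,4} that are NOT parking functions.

131

|PF| = (4−4+1)·(4+1)^(4−1) = 1×125 = 125 (Pollak)
One tuple (4,3,4,3) → sorted (3,3,4,4): b_1=3>1, not a PF.
Total 256; non-PF = 256−125 = 131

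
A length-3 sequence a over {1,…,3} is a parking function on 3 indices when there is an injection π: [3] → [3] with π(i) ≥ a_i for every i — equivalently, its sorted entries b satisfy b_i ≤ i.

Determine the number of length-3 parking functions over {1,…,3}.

16

|PF(3,3)| = (4−3)·4^(3−1) = 1×16 = 16 [KW]
E.g. (2,2,1) → sorted (1,2,2): b_i ≤ i ∀i, a PF.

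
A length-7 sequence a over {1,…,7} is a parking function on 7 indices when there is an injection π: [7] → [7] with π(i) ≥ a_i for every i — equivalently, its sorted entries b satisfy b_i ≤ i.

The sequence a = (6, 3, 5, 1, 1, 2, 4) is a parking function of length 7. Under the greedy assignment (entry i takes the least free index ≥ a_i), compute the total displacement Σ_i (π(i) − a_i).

Σπ = 28 ({1..7} each once); Σa = 6+3+5+1+1+2+4 = 22; disp = 28−22 = 6.

6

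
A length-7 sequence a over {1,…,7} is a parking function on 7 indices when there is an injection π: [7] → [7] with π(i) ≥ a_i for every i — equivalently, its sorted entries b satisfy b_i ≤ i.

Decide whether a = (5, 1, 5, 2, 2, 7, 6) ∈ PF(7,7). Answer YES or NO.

Rearranged: b = (1, 2, 2, 5, 5, 6, 7).
  b_1=1 ≤ 1
  b_2=2 ≤ 2
  b_3=2 ≤ 3
  b_4=5 > 4
  fails at i=4 ⇒ NO

NO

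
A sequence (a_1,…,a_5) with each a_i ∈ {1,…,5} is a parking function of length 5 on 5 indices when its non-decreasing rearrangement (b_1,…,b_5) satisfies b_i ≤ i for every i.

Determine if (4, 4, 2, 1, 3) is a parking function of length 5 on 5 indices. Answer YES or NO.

Order a: b = (1, 2, 3, 4, 4).
  b_1=1 ≤ 1
  b_2=2 ≤ 2
  b_3=3 ≤ 3
  b_4=4 ≤ 4
  b_5=4 ≤ 5
All bounds hold ⇒ YES

YES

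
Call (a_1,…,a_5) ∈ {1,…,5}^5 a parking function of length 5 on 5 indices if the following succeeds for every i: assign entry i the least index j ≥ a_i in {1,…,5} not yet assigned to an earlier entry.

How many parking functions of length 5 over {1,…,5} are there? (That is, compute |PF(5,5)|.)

#PF = (5−5+1)·(5+1)^(5−1) = 1 · 1296 = 1296
E.g. (2,4,1,2,1) → sorted (1,1,2,2,4): b_i ≤ i ∀i, a PF.

1296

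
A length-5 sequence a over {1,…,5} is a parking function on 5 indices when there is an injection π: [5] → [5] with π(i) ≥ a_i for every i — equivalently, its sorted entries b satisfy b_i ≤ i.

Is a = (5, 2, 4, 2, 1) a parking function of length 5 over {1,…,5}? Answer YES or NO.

Rearranged: b = (1, 2, 2, 4, 5).
  b_1=1 ≤ 1
  b_2=2 ≤ 2
  b_3=2 ≤ 3
  b_4=4 ≤ 4
  b_5=5 ≤ 5
All bounds hold ⇒ YES

YES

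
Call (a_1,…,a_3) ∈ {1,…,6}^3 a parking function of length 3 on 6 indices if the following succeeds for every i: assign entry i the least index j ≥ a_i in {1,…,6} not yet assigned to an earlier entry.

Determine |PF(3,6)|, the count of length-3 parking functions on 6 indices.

|PF(3,6)| = (6+1−3)·(6+1)^{3−1} = 4·49 = 196 [KW]
Example (1,2,1) → sorted (1,1,2): b_i ≤ 3+i ∀i, a PF.

196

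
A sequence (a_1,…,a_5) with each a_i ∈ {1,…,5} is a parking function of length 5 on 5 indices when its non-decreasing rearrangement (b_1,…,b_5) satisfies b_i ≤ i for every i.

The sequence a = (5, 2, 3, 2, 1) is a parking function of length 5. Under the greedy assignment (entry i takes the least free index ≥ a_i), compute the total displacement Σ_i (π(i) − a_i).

2

Σπ(i) = 1+…+5 = 15; Σa = 5+2+3+2+1 = 13; disp = 15−13 = 2.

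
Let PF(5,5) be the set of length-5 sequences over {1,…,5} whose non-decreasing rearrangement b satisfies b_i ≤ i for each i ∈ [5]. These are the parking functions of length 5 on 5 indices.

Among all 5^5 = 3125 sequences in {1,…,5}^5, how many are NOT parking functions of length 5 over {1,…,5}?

#PF = (5−5+1)·(5+1)^(5−1) = 1×1296 = 1296 [KW]
Example (3,3,4,3,4) → sorted (3,3,3,4,4): b_1=3>1, not a PF.
So 3125 − 1296 = 1829 fail.

1829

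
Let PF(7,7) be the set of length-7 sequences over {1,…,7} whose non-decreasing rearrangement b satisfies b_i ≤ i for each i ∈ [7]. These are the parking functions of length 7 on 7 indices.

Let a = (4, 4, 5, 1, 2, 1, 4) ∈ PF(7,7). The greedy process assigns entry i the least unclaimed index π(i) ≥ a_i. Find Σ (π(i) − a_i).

7

Σπ = 28 ({1..7} each once); Σa = 4+4+5+1+2+1+4 = 21; disp = 28−21 = 7.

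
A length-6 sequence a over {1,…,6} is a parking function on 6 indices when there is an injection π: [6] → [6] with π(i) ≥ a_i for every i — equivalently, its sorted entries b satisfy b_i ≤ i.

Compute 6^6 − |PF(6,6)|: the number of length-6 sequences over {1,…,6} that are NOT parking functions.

29849

|PF| = (6−6+1)·(6+1)^(6−1) = 1 · 16807 = 16807 (Pollak)
One tuple (6,3,6,4,4,5) → sorted (3,4,4,5,6,6): b_1=3>1, not a PF.
So 46656 − 16807 = 29849 fail.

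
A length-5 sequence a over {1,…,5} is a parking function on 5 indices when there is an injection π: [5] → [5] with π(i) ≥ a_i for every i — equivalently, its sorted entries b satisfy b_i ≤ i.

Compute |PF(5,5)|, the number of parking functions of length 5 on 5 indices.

1296

|PF(5,5)| = (5−5+1)·(5+1)^(5−1) = 1 · 1296 = 1296 [KW]
One tuple (1,3,4,4,1) → sorted (1,1,3,4,4): b_i ≤ i ∀i, a PF.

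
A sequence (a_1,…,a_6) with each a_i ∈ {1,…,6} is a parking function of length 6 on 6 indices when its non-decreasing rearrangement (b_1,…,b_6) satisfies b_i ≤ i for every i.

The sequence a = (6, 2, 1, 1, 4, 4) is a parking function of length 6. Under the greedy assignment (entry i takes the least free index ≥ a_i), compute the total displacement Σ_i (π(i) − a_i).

Σπ = 21 ({1..6} each once); Σa = 6+2+1+1+4+4 = 18; disp = 21−18 = 3.

3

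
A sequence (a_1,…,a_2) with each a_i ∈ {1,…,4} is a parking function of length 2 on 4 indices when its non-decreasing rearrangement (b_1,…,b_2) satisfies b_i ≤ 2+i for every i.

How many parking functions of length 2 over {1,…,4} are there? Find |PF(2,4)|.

15

|PF| = 3·5^1 = 3·5 = 15 (Pollak)
Check (4,2) → sorted (2,4): b_i ≤ 2+i ∀i, a PF.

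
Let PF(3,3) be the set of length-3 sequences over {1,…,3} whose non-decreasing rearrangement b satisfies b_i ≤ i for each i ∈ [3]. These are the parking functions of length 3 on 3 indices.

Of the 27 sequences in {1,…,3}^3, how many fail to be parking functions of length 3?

#PF = (4−3)·4^(3−1) = 1·16 = 16
Check (3,3,2) → sorted (2,3,3): b_1=2>1, not a PF.
So 27 − 16 = 11 fail.

11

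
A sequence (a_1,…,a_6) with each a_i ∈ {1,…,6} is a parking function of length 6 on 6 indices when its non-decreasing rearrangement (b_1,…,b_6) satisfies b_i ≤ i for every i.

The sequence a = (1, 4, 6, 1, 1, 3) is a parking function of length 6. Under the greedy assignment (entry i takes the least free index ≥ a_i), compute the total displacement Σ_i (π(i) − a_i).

5

Σπ = 6·7/2 = 21 (π permutes [6]); Σa = 1+4+6+1+1+3 = 16; disp = 21−16 = 5.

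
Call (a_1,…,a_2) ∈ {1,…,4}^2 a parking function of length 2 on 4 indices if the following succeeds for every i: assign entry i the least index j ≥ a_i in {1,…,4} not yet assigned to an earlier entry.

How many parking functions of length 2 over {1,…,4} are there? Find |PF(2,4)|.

15

Count = (4+1−2)·(4+1)^{2−1} = 3 · 5 = 15
E.g. (3,1) → sorted (1,3): b_i ≤ 2+i ∀i, a PF.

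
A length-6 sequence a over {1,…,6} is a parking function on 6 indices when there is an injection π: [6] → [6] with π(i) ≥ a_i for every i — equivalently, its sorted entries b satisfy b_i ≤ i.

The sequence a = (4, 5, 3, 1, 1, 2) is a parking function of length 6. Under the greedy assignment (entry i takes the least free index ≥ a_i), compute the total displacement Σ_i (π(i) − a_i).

Σπ = 21 ({1..6} each once); Σa = 4+5+3+1+1+2 = 16; disp = 21−16 = 5.

5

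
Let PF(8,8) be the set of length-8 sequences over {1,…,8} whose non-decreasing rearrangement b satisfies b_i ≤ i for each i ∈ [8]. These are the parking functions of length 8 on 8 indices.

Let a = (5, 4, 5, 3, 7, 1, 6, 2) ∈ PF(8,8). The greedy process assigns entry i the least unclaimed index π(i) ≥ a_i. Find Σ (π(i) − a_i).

3

Σπ(i) = 1+…+8 = 36; Σa = 5+4+5+3+7+1+6+2 = 33; disp = 36−33 = 3.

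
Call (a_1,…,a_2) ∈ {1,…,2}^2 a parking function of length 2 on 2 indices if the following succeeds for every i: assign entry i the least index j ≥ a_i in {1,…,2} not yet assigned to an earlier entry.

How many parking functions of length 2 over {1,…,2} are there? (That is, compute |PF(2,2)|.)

Count = 1·3^1 = 1×3 = 3 (Pollak)
One tuple (1,2) → sorted (1,2): b_i ≤ i ∀i, a PF.

3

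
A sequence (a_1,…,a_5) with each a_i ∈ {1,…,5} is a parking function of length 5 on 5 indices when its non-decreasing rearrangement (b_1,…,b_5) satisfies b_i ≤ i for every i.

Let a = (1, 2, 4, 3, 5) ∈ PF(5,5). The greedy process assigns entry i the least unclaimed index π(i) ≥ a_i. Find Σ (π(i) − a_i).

0

Σπ(i) = 1+…+5 = 15; Σa = 1+2+4+3+5 = 15; disp = 15−15 = 0.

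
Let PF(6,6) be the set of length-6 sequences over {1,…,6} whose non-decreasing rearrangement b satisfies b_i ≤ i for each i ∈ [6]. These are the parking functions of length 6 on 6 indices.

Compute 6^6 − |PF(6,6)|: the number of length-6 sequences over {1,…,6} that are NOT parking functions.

29849

|PF(6,6)| = 1·7^5 = 1·16807 = 16807 (Konheim–Weiss)
Check (6,5,3,4,4,3) → sorted (3,3,4,4,5,6): b_1=3>1, not a PF.
So 46656 − 16807 = 29849 fail.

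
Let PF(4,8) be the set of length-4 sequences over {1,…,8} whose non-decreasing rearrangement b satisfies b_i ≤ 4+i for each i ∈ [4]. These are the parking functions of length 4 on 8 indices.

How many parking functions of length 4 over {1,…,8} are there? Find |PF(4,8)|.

3645

|PF(4,8)| = (8−4+1)·(8+1)^(4−1) = 5·729 = 3645
E.g. (6,5,5,8) → sorted (5,5,6,8): b_i ≤ 4+i ∀i, a PF.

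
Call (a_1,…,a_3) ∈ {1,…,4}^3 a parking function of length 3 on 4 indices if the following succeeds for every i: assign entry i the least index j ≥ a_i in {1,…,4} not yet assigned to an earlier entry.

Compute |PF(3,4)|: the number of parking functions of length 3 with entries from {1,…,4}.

50

Count = (4−3+1)·(4+1)^(3−1) = 2·25 = 50 (Pollak)
E.g. (2,3,4) → sorted (2,3,4): b_i ≤ 1+i ∀i, a PF.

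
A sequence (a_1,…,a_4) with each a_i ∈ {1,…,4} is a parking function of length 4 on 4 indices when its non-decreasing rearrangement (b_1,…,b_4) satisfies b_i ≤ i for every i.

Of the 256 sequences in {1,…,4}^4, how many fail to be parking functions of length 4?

131

|PF| = (4−4+1)·(4+1)^(4−1) = 1 · 125 = 125 (Pollak)
E.g. (3,4,3,4) → sorted (3,3,4,4): b_1=3>1, not a PF.
So 256 − 125 = 131 fail.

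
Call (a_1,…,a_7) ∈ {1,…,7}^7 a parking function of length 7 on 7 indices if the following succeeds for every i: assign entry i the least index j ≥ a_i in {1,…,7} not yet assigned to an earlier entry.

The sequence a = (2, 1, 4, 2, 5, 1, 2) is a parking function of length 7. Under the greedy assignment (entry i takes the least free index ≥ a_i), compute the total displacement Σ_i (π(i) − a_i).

Σπ = 28 ({1..7} each once); Σa = 2+1+4+2+5+1+2 = 17; disp = 28−17 = 11.

11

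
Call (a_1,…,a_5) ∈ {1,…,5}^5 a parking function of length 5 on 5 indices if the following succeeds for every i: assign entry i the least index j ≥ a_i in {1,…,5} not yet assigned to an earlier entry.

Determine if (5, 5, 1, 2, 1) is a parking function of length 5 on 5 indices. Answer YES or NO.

NO

Order a: b = (1, 1, 2, 5, 5).
  b_1=1 ≤ 1
  b_2=1 ≤ 2
  b_3=2 ≤ 3
  b_4=5 > 4
  fails at i=4 ⇒ NO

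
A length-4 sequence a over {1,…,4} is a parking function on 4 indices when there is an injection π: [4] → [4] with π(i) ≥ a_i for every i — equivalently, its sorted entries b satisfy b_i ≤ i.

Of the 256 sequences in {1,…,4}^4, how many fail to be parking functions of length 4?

131

#PF = (5−4)·5^(4−1) = 1·125 = 125 (Pollak)
One tuple (4,4,1,1) → sorted (1,1,4,4): b_3=4>3, not a PF.
4^4 − 125 = 256 − 125 = 131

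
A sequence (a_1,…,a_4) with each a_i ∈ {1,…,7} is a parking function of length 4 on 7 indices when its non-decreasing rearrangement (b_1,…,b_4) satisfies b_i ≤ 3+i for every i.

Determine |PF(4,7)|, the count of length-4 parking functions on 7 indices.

2048

Count = (7−4+1)·(7+1)^(4−1) = 4×512 = 2048 [KW]
Check (6,2,7,1) → sorted (1,2,6,7): b_i ≤ 3+i ∀i, a PF.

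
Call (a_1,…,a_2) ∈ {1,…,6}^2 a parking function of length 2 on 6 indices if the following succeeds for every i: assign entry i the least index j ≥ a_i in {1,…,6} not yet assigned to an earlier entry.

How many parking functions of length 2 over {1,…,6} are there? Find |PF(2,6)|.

#PF = 5·7^1 = 5·7 = 35 (Pollak)
Check (2,5) → sorted (2,5): b_i ≤ 4+i ∀i, a PF.

35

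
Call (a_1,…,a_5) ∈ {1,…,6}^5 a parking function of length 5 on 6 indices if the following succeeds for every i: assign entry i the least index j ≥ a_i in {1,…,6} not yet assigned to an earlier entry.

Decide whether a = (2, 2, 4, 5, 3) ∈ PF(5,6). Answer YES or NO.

Rearranged: b = (2, 2, 3, 4, 5).
  b_1=2 ≤ 2
  b_2=2 ≤ 3
  b_3=3 ≤ 4
  b_4=4 ≤ 5
  b_5=5 ≤ 6
All bounds hold ⇒ YES

YES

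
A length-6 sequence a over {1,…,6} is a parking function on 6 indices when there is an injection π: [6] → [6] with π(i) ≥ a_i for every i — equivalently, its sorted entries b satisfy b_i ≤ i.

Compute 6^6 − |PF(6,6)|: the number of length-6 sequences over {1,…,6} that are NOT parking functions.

Count = (6−6+1)·(6+1)^(6−1) = 1×16807 = 16807 (Konheim–Weiss)
Example (2,6,6,3,3,4) → sorted (2,3,3,4,6,6): b_1=2>1, not a PF.
So 46656 − 16807 = 29849 fail.

29849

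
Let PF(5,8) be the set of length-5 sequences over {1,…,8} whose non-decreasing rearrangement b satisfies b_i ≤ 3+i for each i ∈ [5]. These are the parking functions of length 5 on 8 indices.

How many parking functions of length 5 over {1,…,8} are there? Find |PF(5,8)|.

26244

|PF(5,8)| = (8−5+1)·(8+1)^(5−1) = 4 · 6561 = 26244 [KW]
One tuple (7,2,6,5,3) → sorted (2,3,5,6,7): b_i ≤ 3+i ∀i, a PF.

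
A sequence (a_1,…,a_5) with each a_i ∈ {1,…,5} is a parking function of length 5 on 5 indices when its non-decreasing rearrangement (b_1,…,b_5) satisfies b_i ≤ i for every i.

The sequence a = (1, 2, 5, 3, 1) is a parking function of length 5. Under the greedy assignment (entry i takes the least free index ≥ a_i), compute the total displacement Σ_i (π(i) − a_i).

3

Σπ = 5·6/2 = 15 (π permutes [5]); Σa = 1+2+5+3+1 = 12; disp = 15−12 = 3.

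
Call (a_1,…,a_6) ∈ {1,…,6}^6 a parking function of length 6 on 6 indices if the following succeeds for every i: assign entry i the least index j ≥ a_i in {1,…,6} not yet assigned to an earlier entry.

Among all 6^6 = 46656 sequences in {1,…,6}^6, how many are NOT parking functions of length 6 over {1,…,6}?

29849

Count = (6+1−6)·(6+1)^{6−1} = 1 · 16807 = 16807 [KW]
E.g. (5,1,6,2,5,6) → sorted (1,2,5,5,6,6): b_3=5>3, not a PF.
6^6 − 16807 = 46656 − 16807 = 29849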